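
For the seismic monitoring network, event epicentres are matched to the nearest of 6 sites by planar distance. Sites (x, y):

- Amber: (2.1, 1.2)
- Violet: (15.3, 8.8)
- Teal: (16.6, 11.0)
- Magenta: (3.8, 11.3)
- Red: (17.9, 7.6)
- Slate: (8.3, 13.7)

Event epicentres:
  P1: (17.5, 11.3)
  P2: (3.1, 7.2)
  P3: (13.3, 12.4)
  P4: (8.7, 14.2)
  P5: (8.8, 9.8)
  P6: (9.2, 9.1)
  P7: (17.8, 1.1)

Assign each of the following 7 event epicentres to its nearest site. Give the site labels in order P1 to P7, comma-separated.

P1 → Teal (d²=0.90)
P2 → Magenta (d²=17.30)
P3 → Teal (d²=12.85)
P4 → Slate (d²=0.41)
P5 → Slate (d²=15.46)
P6 → Slate (d²=21.97)
P7 → Red (d²=42.26)

Teal, Magenta, Teal, Slate, Slate, Slate, Red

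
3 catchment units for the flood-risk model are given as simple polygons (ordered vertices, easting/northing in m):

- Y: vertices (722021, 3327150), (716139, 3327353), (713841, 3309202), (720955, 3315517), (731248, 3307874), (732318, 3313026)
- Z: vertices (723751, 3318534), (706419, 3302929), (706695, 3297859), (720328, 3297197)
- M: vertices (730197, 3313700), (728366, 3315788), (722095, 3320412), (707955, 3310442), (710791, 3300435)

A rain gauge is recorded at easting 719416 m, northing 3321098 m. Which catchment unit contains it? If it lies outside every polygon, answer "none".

Y

Cast a ray rightward from (719416, 3321098). For each polygon, the edges (by vertex number in listed order) whose endpoints lie on opposite sides of northing = 3321098, where each meets that height, and whether that is right or left of the point:
Y: 2–3 at easting≈715347.1 (left), 6–1 at easting≈726433.2 (right) → 1 crossing.
Z: no edge straddles that height → 0 crossings.
M: no edge straddles that height → 0 crossings.
Only Y has an odd count, so the point is inside Y.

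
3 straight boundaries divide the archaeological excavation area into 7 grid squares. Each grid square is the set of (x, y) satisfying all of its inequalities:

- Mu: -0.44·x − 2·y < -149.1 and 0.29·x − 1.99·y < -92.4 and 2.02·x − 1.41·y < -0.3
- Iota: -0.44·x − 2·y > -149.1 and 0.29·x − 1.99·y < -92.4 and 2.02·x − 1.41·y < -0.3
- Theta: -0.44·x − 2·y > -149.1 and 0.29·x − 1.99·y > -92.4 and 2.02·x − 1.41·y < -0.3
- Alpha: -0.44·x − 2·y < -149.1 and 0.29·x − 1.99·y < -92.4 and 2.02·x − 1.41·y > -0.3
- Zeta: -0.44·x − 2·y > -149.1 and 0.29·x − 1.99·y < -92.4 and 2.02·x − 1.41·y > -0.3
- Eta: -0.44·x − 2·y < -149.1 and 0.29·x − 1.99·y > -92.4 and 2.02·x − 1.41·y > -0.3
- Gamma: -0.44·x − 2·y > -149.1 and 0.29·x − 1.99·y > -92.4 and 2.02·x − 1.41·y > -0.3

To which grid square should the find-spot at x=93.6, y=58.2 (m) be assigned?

Eta

-0.44·93.6 − 2·58.2 = -157.584, which is < -149.1
0.29·93.6 − 1.99·58.2 = -88.674, which is > -92.4
2.02·93.6 − 1.41·58.2 = 107.010, which is > -0.3
This sign pattern matches Eta.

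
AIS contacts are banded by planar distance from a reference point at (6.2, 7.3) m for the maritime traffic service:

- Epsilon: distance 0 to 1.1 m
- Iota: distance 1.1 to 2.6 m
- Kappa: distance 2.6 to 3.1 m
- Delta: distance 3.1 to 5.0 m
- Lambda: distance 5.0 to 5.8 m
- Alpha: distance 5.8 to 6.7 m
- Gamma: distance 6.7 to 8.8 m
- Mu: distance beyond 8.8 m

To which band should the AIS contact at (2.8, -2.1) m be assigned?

Mu

Distance = √((2.8−6.2)² + (-2.1−7.3)²) = √(11.560 + 88.360) = 9.996 m.
8.8 ≤ 9.996 < ∞ → Mu.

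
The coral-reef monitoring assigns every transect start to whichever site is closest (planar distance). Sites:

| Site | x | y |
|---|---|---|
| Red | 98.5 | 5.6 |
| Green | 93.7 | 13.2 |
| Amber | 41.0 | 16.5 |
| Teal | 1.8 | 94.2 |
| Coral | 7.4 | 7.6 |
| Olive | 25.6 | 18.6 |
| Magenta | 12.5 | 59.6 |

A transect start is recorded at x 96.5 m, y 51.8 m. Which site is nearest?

Green

Squared distances to each site:
Red: 2138.440; Green: 1497.800; Amber: 4326.340; Teal: 10765.850; Coral: 9892.450; Olive: 6129.050; Magenta: 7116.840.
Minimum at Green.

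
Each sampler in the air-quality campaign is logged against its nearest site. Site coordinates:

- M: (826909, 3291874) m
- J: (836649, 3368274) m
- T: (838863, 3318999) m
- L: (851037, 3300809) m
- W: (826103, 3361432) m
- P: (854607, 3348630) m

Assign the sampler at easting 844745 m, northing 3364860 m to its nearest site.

J

Squared distances to each site:
M: 5645079092.000; J: 77200612.000; T: 2137829245.000; L: 4142119865.000; W: 359275348.000; P: 360671944.000.
Minimum at J.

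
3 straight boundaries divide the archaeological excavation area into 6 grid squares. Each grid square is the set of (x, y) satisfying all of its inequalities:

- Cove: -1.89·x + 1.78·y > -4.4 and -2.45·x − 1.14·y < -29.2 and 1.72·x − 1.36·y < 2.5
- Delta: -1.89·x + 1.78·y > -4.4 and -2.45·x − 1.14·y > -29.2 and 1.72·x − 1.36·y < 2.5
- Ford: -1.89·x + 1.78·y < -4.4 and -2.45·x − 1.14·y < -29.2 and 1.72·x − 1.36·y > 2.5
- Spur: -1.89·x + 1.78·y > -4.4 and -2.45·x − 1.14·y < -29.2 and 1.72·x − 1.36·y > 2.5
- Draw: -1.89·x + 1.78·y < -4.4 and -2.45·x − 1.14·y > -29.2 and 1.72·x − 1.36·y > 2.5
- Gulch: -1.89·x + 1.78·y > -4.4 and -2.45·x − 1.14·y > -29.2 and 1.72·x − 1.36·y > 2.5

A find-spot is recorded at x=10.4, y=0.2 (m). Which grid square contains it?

-1.89·10.4 + 1.78·0.2 = -19.300, which is < -4.4
-2.45·10.4 − 1.14·0.2 = -25.708, which is > -29.2
1.72·10.4 − 1.36·0.2 = 17.616, which is > 2.5
This sign pattern matches Draw.

Draw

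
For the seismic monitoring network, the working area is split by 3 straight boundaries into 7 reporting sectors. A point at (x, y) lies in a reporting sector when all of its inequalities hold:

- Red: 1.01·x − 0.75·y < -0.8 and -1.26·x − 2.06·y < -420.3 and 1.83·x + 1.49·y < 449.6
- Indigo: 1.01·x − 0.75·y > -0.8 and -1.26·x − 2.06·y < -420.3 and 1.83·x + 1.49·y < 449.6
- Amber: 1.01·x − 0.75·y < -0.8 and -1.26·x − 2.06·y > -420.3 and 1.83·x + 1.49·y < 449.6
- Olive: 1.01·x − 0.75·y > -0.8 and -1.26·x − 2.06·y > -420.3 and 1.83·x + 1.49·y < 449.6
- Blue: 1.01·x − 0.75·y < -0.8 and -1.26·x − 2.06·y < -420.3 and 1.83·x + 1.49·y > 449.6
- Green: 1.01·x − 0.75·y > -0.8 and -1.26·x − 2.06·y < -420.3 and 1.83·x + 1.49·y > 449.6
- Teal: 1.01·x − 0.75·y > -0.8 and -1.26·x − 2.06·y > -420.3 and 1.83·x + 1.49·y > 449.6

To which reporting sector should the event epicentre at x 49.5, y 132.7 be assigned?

1.01·49.5 − 0.75·132.7 = -49.530, which is < -0.8
-1.26·49.5 − 2.06·132.7 = -335.732, which is > -420.3
1.83·49.5 + 1.49·132.7 = 288.308, which is < 449.6
This sign pattern matches Amber.

Amber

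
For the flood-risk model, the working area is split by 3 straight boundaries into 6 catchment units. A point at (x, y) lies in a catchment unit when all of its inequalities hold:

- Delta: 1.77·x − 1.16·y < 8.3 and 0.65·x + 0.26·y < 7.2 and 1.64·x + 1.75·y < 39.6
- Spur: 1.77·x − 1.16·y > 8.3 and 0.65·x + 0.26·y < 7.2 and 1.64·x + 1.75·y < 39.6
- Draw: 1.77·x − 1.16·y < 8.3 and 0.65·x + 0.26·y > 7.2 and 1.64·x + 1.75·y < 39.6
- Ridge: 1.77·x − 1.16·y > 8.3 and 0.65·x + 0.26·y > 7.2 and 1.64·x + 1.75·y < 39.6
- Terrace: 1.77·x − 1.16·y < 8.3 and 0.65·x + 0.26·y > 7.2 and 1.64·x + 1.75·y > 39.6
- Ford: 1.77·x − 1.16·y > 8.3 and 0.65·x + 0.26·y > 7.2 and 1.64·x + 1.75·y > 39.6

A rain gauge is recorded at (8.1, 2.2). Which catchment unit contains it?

1.77·8.1 − 1.16·2.2 = 11.785, which is > 8.3
0.65·8.1 + 0.26·2.2 = 5.837, which is < 7.2
1.64·8.1 + 1.75·2.2 = 17.134, which is < 39.6
This sign pattern matches Spur.

Spur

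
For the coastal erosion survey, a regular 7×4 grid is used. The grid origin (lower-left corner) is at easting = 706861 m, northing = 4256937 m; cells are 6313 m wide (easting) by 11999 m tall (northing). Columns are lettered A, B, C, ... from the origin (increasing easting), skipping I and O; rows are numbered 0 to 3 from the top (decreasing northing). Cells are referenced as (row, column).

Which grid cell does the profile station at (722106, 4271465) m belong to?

Column index: ⌊(722106 − 706861) / 6313⌋ = ⌊2.415⌋ = 2 → column C
Row offset from origin: ⌊(4271465 − 4256937) / 11999⌋ = ⌊1.211⌋ = 1 → row 2 (counted from top)

(2, C)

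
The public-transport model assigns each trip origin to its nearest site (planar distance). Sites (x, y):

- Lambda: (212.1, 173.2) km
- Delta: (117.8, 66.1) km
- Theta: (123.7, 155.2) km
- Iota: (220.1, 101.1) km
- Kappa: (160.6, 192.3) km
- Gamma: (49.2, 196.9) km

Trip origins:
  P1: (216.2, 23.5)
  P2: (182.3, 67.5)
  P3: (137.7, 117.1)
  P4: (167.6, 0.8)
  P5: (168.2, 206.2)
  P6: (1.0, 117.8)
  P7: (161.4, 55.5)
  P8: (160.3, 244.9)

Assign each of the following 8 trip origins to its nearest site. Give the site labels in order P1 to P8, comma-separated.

P1 → Iota (d²=6036.97)
P2 → Iota (d²=2557.80)
P3 → Theta (d²=1647.61)
P4 → Delta (d²=6744.13)
P5 → Kappa (d²=250.97)
P6 → Gamma (d²=8580.05)
P7 → Delta (d²=2013.32)
P8 → Kappa (d²=2766.85)

Iota, Iota, Theta, Delta, Kappa, Gamma, Delta, Kappa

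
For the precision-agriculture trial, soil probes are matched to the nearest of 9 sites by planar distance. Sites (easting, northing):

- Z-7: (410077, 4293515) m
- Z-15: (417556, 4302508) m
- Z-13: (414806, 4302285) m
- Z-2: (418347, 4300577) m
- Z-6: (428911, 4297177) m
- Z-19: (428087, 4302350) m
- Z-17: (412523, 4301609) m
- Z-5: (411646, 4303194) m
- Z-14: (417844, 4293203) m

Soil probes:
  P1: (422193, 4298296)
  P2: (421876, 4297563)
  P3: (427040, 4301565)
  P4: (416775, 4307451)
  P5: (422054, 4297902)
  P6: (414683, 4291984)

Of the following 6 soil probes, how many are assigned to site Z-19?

1

P1 → Z-2
P2 → Z-2
P3 → Z-19
P4 → Z-15
P5 → Z-2
P6 → Z-14
1 of the 6 goes to Z-19.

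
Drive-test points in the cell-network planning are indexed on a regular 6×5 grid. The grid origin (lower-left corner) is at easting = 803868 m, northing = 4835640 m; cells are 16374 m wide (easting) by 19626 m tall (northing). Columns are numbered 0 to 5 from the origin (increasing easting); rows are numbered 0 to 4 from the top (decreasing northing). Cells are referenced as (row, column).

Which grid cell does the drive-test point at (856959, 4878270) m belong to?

Column index: ⌊(856959 − 803868) / 16374⌋ = ⌊3.242⌋ = 3
Row offset from origin: ⌊(4878270 − 4835640) / 19626⌋ = ⌊2.172⌋ = 2 → row 2 (counted from top)

(2, 3)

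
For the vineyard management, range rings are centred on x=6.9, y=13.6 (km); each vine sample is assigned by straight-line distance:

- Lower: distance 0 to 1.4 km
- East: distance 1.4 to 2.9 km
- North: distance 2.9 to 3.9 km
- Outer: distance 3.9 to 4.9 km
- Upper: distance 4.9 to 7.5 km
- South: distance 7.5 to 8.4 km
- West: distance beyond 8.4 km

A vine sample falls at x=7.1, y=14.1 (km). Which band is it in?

Lower

Distance = √((7.1−6.9)² + (14.1−13.6)²) = √(0.040 + 0.250) = 0.539 km.
0 ≤ 0.539 < 1.4 → Lower.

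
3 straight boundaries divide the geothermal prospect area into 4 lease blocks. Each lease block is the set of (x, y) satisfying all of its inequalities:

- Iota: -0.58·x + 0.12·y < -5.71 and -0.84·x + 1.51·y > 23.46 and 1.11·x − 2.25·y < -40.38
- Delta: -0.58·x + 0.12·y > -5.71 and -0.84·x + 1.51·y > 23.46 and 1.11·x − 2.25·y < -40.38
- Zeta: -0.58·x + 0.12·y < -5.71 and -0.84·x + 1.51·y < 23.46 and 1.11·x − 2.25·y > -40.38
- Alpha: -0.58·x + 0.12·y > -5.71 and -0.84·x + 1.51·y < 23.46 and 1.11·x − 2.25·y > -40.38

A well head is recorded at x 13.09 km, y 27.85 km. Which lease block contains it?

Delta

-0.58·13.09 + 0.12·27.85 = -4.250, which is > -5.71
-0.84·13.09 + 1.51·27.85 = 31.058, which is > 23.46
1.11·13.09 − 2.25·27.85 = -48.133, which is < -40.38
This sign pattern matches Delta.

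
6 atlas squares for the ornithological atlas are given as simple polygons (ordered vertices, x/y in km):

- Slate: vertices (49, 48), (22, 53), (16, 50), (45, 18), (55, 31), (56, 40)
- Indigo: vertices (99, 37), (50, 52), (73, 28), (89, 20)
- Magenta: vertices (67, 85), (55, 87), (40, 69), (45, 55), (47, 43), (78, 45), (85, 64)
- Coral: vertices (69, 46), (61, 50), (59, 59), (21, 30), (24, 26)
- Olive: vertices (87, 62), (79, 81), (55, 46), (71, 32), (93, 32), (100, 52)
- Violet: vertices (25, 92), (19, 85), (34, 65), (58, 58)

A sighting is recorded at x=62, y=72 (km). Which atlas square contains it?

Cast a ray rightward from (62, 72). For each polygon, the edges (by vertex number in listed order) whose endpoints lie on opposite sides of y = 72, where each meets that height, and whether that is right or left of the point:
Slate: no edge straddles that height → 0 crossings.
Indigo: no edge straddles that height → 0 crossings.
Magenta: 2–3 at x≈42.5 (left), 7–1 at x≈78.1 (right) → 1 crossing.
Coral: no edge straddles that height → 0 crossings.
Olive: 1–2 at x≈82.8 (right), 2–3 at x≈72.8 (right) → 2 crossings.
Violet: 2–3 at x≈28.8 (left), 4–1 at x≈44.4 (left) → 0 crossings.
Only Magenta has an odd count, so the point is inside Magenta.

Magenta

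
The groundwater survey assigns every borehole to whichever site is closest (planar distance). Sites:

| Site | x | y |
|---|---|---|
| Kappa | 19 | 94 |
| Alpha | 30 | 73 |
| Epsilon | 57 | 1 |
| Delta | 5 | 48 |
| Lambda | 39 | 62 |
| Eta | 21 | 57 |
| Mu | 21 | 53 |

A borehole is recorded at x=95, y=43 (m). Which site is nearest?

Squared distances to each site:
Kappa: 8377.000; Alpha: 5125.000; Epsilon: 3208.000; Delta: 8125.000; Lambda: 3497.000; Eta: 5672.000; Mu: 5576.000.
Minimum at Epsilon.

Epsilon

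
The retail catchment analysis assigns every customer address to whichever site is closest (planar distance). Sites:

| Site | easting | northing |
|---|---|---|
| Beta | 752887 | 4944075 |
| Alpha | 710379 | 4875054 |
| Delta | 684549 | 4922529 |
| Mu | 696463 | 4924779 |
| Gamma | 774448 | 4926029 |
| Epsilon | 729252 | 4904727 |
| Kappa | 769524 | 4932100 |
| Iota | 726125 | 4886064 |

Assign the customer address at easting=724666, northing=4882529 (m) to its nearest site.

Iota

Squared distances to each site:
Beta: 4584334957.000; Alpha: 259993994.000; Delta: 3209373689.000; Mu: 2580471709.000; Gamma: 4370497524.000; Epsilon: 513782600.000; Kappa: 4469524205.000; Iota: 14624906.000.
Minimum at Iota.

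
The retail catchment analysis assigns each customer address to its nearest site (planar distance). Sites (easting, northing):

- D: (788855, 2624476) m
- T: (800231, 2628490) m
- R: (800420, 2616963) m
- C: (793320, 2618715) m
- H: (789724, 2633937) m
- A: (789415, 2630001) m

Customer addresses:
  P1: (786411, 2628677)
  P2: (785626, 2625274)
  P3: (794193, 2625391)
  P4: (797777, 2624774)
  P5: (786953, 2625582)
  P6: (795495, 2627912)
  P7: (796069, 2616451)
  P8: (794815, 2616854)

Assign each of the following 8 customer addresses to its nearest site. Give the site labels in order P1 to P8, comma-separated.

A, D, D, T, D, T, C, C

P1 → A (d²=10776992.00)
P2 → D (d²=11063245.00)
P3 → D (d²=29331469.00)
P4 → T (d²=19830772.00)
P5 → D (d²=4840840.00)
P6 → T (d²=22763780.00)
P7 → C (d²=12682697.00)
P8 → C (d²=5698346.00)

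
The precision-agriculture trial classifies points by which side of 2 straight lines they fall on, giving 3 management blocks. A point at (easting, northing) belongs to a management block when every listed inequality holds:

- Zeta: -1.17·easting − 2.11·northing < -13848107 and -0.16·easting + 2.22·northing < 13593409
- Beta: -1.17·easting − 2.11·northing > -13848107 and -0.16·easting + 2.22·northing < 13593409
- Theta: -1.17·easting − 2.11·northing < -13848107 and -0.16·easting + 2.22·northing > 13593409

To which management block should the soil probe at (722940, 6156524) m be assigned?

Beta

-1.17·722940 − 2.11·6156524 = -13836105.440, which is > -13848107
-0.16·722940 + 2.22·6156524 = 13551812.880, which is < 13593409
This sign pattern matches Beta.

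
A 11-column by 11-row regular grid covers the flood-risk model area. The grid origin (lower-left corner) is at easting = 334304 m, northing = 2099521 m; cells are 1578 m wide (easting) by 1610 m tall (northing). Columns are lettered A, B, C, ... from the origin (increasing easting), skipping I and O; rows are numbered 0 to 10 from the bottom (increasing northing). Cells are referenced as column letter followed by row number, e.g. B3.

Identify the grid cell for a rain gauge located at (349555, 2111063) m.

Column index: ⌊(349555 − 334304) / 1578⌋ = ⌊9.665⌋ = 9 → column K
Row offset from origin: ⌊(2111063 − 2099521) / 1610⌋ = ⌊7.169⌋ = 7 → row 7

K7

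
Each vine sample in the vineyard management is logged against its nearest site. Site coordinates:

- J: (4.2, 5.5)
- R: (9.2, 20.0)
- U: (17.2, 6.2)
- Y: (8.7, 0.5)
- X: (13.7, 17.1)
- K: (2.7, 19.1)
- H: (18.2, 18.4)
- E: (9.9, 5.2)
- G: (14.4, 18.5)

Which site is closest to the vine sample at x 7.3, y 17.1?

Squared distances to each site:
J: 144.170; R: 12.020; U: 216.820; Y: 277.520; X: 40.960; K: 25.160; H: 120.500; E: 148.370; G: 52.370.
Minimum at R.

R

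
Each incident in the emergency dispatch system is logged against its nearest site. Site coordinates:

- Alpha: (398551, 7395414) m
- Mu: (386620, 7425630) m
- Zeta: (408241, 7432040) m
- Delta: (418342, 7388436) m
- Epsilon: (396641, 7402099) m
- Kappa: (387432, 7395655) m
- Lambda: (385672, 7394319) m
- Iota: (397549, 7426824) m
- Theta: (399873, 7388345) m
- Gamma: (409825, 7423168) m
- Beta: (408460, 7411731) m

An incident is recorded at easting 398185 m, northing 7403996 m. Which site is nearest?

Squared distances to each site:
Alpha: 73784680.000; Mu: 601779181.000; Zeta: 887589072.000; Delta: 648418249.000; Epsilon: 5982545.000; Kappa: 185199290.000; Lambda: 250219498.000; Iota: 521522080.000; Theta: 247803145.000; Gamma: 503055184.000; Beta: 165405850.000.
Minimum at Epsilon.

Epsilon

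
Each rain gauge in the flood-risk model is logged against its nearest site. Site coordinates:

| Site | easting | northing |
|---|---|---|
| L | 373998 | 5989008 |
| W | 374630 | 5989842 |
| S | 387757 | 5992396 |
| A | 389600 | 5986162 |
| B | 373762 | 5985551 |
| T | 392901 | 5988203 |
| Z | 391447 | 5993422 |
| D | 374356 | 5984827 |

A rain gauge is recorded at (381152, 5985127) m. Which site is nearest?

Squared distances to each site:
L: 66241877.000; W: 64767709.000; S: 96464386.000; A: 72439929.000; B: 54791876.000; T: 147500777.000; Z: 174794050.000; D: 46275616.000.
Minimum at D.

D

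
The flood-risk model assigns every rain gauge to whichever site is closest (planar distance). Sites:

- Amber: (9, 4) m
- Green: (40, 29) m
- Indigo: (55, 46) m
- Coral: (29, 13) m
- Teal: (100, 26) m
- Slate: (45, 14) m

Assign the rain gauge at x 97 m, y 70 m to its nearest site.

Teal

Squared distances to each site:
Amber: 12100.000; Green: 4930.000; Indigo: 2340.000; Coral: 7873.000; Teal: 1945.000; Slate: 5840.000.
Minimum at Teal.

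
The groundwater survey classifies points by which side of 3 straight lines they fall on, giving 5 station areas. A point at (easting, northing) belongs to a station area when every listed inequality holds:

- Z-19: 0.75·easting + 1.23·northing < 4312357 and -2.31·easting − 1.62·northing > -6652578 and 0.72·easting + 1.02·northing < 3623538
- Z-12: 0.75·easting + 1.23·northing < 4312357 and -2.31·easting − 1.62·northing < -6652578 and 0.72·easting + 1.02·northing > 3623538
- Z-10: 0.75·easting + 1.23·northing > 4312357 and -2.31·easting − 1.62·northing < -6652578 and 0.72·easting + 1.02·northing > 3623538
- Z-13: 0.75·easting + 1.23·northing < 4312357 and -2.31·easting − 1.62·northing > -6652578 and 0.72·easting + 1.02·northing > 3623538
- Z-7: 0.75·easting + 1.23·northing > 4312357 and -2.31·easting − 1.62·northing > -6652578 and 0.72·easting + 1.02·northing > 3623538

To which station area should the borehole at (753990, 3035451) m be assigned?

0.75·753990 + 1.23·3035451 = 4299097.230, which is < 4312357
-2.31·753990 − 1.62·3035451 = -6659147.520, which is < -6652578
0.72·753990 + 1.02·3035451 = 3639032.820, which is > 3623538
This sign pattern matches Z-12.

Z-12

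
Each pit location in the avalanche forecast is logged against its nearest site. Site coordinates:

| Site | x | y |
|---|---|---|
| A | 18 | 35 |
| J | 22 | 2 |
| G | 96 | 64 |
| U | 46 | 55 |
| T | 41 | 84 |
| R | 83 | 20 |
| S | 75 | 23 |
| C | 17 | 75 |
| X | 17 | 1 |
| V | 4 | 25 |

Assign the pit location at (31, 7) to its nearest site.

J

Squared distances to each site:
A: 953.000; J: 106.000; G: 7474.000; U: 2529.000; T: 6029.000; R: 2873.000; S: 2192.000; C: 4820.000; X: 232.000; V: 1053.000.
Minimum at J.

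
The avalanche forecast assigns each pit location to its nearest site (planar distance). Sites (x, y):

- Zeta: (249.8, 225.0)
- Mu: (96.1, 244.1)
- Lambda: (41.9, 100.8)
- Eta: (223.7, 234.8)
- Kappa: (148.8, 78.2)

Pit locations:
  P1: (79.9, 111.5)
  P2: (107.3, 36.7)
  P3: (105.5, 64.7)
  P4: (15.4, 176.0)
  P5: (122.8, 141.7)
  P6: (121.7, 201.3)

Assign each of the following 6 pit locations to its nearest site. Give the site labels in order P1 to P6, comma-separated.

Lambda, Kappa, Kappa, Lambda, Kappa, Mu

P1 → Lambda (d²=1558.49)
P2 → Kappa (d²=3444.50)
P3 → Kappa (d²=2057.14)
P4 → Lambda (d²=6357.29)
P5 → Kappa (d²=4708.25)
P6 → Mu (d²=2487.20)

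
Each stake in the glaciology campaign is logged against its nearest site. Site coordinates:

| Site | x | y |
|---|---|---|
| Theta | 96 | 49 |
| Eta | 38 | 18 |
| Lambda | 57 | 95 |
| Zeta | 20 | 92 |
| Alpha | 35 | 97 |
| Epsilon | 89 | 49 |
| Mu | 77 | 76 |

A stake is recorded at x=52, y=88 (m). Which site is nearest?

Squared distances to each site:
Theta: 3457.000; Eta: 5096.000; Lambda: 74.000; Zeta: 1040.000; Alpha: 370.000; Epsilon: 2890.000; Mu: 769.000.
Minimum at Lambda.

Lambda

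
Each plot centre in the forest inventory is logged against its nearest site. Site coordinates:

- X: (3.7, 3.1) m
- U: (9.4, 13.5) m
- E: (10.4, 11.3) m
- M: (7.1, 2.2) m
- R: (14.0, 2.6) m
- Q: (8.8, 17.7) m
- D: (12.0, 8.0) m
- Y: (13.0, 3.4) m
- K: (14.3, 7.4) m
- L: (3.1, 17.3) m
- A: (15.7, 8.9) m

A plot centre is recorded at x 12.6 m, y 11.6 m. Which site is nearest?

Squared distances to each site:
X: 151.460; U: 13.850; E: 4.930; M: 118.610; R: 82.960; Q: 51.650; D: 13.320; Y: 67.400; K: 20.530; L: 122.740; A: 16.900.
Minimum at E.

E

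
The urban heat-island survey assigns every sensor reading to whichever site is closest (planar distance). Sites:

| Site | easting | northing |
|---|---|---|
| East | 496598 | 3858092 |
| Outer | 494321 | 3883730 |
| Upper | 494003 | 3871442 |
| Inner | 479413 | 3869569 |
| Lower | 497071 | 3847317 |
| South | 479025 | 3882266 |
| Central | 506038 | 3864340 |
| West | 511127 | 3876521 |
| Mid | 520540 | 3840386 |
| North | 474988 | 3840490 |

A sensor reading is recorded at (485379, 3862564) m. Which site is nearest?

Squared distances to each site:
East: 145864745.000; Outer: 527958920.000; Upper: 153192260.000; Inner: 84663181.000; Lower: 369173873.000; South: 428542120.000; Central: 429948457.000; West: 857757353.000; Mid: 1728159605.000; North: 595234357.000.
Minimum at Inner.

Inner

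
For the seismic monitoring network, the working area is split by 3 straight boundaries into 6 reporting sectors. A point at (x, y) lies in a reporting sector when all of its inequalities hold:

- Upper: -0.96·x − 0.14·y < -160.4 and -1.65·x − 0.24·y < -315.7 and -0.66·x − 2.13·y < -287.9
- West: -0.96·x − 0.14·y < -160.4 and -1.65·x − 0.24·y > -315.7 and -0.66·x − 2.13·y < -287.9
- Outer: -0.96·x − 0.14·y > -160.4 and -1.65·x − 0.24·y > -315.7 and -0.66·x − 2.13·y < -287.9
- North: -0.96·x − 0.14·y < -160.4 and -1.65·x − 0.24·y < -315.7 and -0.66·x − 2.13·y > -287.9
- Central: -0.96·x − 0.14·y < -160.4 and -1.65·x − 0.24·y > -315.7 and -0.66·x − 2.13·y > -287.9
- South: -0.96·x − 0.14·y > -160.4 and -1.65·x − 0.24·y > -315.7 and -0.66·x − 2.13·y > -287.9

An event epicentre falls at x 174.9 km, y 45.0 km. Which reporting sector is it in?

Central

-0.96·174.9 − 0.14·45.0 = -174.204, which is < -160.4
-1.65·174.9 − 0.24·45.0 = -299.385, which is > -315.7
-0.66·174.9 − 2.13·45.0 = -211.284, which is > -287.9
This sign pattern matches Central.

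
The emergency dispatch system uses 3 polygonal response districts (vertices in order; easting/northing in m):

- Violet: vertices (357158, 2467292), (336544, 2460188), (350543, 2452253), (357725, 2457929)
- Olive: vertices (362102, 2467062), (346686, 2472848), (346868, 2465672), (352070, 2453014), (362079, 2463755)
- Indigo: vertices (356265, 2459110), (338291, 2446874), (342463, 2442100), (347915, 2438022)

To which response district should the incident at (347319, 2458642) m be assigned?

Violet

Cast a ray rightward from (347319, 2458642). For each polygon, the edges (by vertex number in listed order) whose endpoints lie on opposite sides of northing = 2458642, where each meets that height, and whether that is right or left of the point:
Violet: 2–3 at easting≈339271.5 (left), 4–1 at easting≈357681.8 (right) → 1 crossing.
Olive: 3–4 at easting≈349757.1 (right), 4–5 at easting≈357314.5 (right) → 2 crossings.
Indigo: 1–2 at easting≈355577.5 (right), 4–1 at easting≈356079.7 (right) → 2 crossings.
Only Violet has an odd count, so the point is inside Violet.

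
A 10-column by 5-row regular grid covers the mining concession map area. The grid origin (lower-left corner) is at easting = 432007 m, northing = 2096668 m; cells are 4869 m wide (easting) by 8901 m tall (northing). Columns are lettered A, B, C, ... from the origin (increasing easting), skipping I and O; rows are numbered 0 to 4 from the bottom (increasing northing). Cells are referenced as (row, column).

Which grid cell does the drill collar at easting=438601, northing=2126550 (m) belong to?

(3, B)

Column index: ⌊(438601 − 432007) / 4869⌋ = ⌊1.354⌋ = 1 → column B
Row offset from origin: ⌊(2126550 − 2096668) / 8901⌋ = ⌊3.357⌋ = 3 → row 3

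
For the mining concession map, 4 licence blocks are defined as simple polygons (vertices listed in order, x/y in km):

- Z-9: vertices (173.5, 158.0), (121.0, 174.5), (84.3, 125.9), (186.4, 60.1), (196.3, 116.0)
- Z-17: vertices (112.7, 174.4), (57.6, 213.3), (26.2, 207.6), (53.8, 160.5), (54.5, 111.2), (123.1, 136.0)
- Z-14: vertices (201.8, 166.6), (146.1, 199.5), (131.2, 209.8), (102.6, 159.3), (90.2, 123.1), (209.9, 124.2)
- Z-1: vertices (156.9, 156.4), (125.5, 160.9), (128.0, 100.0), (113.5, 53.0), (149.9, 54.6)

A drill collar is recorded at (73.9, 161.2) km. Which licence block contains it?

Z-17

Cast a ray rightward from (73.9, 161.2). For each polygon, the edges (by vertex number in listed order) whose endpoints lie on opposite sides of y = 161.2, where each meets that height, and whether that is right or left of the point:
Z-9: 1–2 at x≈163.32 (right), 2–3 at x≈110.96 (right) → 2 crossings.
Z-17: 3–4 at x≈53.39 (left), 6–1 at x≈116.28 (right) → 1 crossing.
Z-14: 3–4 at x≈103.68 (right), 6–1 at x≈202.83 (right) → 2 crossings.
Z-1: no edge straddles that height → 0 crossings.
Only Z-17 has an odd count, so the point is inside Z-17.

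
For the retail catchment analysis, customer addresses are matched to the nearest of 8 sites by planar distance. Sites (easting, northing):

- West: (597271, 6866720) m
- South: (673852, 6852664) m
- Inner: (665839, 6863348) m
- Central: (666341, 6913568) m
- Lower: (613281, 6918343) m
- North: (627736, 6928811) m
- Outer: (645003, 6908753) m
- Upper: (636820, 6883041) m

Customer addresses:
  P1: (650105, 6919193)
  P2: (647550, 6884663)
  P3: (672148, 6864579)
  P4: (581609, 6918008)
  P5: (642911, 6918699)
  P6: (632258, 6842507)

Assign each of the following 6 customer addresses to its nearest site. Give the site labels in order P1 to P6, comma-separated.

Outer, Upper, Inner, Lower, Outer, Inner

P1 → Outer (d²=135024004.00)
P2 → Upper (d²=117763784.00)
P3 → Inner (d²=41318842.00)
P4 → Lower (d²=1003227809.00)
P5 → Outer (d²=103299380.00)
P6 → Inner (d²=1562030842.00)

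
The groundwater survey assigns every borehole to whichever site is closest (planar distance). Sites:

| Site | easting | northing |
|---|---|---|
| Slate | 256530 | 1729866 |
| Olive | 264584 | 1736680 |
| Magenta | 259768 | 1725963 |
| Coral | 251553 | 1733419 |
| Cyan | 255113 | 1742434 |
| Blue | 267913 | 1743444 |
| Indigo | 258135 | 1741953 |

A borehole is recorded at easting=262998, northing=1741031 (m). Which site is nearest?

Olive

Squared distances to each site:
Slate: 166492249.000; Olive: 21446597.000; Magenta: 237477524.000; Coral: 188930569.000; Cyan: 64141634.000; Blue: 29979794.000; Indigo: 24498853.000.
Minimum at Olive.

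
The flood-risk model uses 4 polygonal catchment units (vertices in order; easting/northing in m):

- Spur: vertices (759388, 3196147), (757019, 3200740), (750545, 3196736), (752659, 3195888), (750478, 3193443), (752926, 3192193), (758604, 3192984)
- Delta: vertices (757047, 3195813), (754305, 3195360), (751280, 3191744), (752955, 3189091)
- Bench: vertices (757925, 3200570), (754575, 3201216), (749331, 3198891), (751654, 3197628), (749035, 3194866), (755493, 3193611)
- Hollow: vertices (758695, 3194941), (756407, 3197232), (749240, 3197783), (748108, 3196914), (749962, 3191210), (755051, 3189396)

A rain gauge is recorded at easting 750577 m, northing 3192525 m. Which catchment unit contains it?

Hollow

Cast a ray rightward from (750577, 3192525). For each polygon, the edges (by vertex number in listed order) whose endpoints lie on opposite sides of northing = 3192525, where each meets that height, and whether that is right or left of the point:
Spur: 5–6 at easting≈752275.8 (right), 6–7 at easting≈755309.2 (right) → 2 crossings.
Delta: 2–3 at easting≈751933.4 (right), 4–1 at easting≈755045.4 (right) → 2 crossings.
Bench: no edge straddles that height → 0 crossings.
Hollow: 4–5 at easting≈749534.6 (left), 6–1 at easting≈757107.3 (right) → 1 crossing.
Only Hollow has an odd count, so the point is inside Hollow.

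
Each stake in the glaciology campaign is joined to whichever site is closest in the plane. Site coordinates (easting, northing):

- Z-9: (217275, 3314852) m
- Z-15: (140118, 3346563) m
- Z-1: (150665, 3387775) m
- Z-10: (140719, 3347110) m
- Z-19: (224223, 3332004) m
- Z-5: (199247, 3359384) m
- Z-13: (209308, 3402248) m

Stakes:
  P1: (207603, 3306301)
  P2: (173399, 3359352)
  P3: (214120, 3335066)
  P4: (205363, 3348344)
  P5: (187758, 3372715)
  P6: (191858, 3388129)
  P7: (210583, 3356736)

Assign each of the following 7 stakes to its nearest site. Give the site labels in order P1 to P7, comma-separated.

P1 → Z-9 (d²=166667185.00)
P2 → Z-5 (d²=668120128.00)
P3 → Z-19 (d²=111446453.00)
P4 → Z-5 (d²=159287056.00)
P5 → Z-5 (d²=309712682.00)
P6 → Z-13 (d²=503848661.00)
P7 → Z-5 (d²=135516800.00)

Z-9, Z-5, Z-19, Z-5, Z-5, Z-13, Z-5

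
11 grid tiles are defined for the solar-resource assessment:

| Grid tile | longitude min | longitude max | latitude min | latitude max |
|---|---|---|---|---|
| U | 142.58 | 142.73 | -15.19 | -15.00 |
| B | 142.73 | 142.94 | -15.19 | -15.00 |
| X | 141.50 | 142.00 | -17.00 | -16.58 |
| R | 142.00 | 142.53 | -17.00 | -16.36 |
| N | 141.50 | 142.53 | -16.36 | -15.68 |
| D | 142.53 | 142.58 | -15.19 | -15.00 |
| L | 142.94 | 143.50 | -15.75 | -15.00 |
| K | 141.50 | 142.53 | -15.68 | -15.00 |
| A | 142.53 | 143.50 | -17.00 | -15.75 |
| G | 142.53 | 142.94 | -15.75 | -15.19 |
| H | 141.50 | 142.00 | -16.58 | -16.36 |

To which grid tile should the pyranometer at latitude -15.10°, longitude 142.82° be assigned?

The point has longitude = 142.82 and latitude = -15.10.
Only B satisfies 142.73 ≤ longitude ≤ 142.94 and -15.19 ≤ latitude ≤ -15.00.

B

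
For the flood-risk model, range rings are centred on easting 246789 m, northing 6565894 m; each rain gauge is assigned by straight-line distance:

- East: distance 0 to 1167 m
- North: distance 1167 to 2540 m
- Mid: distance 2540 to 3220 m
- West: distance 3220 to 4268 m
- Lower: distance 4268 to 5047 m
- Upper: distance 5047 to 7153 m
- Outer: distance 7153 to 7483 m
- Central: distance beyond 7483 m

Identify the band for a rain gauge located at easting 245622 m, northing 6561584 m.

Distance = √((245622−246789)² + (6561584−6565894)²) = √(1361889.000 + 18576100.000) = 4465.198 m.
4268 ≤ 4465.198 < 5047 → Lower.

Lower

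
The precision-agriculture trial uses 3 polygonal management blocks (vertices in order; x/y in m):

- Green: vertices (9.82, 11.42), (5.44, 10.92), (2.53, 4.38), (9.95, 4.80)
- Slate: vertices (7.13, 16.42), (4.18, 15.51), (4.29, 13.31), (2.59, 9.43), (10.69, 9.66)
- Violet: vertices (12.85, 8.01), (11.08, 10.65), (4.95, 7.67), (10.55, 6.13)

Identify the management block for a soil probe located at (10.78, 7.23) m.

Cast a ray rightward from (10.78, 7.23). For each polygon, the edges (by vertex number in listed order) whose endpoints lie on opposite sides of y = 7.23, where each meets that height, and whether that is right or left of the point:
Green: 2–3 at x≈3.798 (left), 4–1 at x≈9.902 (left) → 0 crossings.
Slate: no edge straddles that height → 0 crossings.
Violet: 3–4 at x≈6.550 (left), 4–1 at x≈11.896 (right) → 1 crossing.
Only Violet has an odd count, so the point is inside Violet.

Violet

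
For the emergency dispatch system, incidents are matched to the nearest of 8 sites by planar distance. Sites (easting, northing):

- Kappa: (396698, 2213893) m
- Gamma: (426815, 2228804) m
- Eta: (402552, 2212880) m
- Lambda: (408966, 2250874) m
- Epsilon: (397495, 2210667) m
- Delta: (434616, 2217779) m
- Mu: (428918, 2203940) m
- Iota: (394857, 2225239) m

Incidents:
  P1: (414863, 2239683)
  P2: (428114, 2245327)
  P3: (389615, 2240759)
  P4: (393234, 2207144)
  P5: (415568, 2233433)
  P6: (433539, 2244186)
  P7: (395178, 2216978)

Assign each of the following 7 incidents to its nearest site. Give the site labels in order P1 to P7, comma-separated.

Lambda, Gamma, Iota, Epsilon, Gamma, Gamma, Kappa

P1 → Lambda (d²=160013090.00)
P2 → Gamma (d²=274696930.00)
P3 → Iota (d²=268348964.00)
P4 → Epsilon (d²=30567650.00)
P5 → Gamma (d²=147922650.00)
P6 → Gamma (d²=281818100.00)
P7 → Kappa (d²=11827625.00)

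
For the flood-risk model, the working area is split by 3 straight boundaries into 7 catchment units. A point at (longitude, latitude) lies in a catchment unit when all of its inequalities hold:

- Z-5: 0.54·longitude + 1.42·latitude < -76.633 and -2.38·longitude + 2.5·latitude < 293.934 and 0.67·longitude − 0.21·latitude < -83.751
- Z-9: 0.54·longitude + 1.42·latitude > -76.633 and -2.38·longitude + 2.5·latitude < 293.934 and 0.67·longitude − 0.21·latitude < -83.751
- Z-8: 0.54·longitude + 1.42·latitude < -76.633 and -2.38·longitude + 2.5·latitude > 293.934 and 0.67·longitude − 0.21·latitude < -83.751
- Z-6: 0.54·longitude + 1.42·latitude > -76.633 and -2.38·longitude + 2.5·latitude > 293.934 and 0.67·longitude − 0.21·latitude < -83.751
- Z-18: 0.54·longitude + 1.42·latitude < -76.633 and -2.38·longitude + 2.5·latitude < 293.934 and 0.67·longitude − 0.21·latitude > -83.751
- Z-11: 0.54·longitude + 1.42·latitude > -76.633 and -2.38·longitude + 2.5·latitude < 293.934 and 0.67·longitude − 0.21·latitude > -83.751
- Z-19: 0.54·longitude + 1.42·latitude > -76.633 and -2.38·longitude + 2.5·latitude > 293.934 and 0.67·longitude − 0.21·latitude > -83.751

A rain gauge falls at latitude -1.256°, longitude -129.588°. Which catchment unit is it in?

0.54·-129.588 + 1.42·-1.256 = -71.761, which is > -76.633
-2.38·-129.588 + 2.5·-1.256 = 305.279, which is > 293.934
0.67·-129.588 − 0.21·-1.256 = -86.560, which is < -83.751
This sign pattern matches Z-6.

Z-6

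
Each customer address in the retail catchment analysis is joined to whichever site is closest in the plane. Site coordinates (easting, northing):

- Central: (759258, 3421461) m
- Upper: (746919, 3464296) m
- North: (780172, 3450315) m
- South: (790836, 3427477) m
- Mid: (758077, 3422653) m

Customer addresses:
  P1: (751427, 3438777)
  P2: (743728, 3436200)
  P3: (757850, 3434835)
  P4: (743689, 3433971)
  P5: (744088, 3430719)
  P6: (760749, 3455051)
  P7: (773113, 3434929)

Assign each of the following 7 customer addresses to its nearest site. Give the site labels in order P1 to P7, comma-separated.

P1 → Mid (d²=304205876.00)
P2 → Mid (d²=389415010.00)
P3 → Mid (d²=148452653.00)
P4 → Mid (d²=335111668.00)
P5 → Mid (d²=260752477.00)
P6 → Upper (d²=276738925.00)
P7 → North (d²=286558477.00)

Mid, Mid, Mid, Mid, Mid, Upper, North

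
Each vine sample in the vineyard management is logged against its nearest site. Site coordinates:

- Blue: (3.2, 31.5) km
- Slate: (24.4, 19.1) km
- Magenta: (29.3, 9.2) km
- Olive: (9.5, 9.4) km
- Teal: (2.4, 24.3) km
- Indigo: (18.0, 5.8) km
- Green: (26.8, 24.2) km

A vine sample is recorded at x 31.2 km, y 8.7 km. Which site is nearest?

Magenta

Squared distances to each site:
Blue: 1303.840; Slate: 154.400; Magenta: 3.860; Olive: 471.380; Teal: 1072.800; Indigo: 182.650; Green: 259.610.
Minimum at Magenta.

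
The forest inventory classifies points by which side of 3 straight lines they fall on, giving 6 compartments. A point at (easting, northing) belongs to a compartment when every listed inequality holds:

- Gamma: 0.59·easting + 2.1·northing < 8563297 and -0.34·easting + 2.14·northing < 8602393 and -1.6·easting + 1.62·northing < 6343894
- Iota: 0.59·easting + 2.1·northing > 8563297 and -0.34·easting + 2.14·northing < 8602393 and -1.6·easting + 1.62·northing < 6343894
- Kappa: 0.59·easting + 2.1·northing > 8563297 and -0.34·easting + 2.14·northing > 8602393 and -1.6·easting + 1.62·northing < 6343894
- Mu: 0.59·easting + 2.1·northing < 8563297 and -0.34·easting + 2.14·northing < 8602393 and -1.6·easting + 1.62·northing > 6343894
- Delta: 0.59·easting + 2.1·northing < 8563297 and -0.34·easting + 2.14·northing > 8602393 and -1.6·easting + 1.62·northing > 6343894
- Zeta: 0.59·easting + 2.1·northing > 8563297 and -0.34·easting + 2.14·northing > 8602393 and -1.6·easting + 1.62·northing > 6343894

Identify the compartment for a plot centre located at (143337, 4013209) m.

0.59·143337 + 2.1·4013209 = 8512307.730, which is < 8563297
-0.34·143337 + 2.14·4013209 = 8539532.680, which is < 8602393
-1.6·143337 + 1.62·4013209 = 6272059.380, which is < 6343894
This sign pattern matches Gamma.

Gamma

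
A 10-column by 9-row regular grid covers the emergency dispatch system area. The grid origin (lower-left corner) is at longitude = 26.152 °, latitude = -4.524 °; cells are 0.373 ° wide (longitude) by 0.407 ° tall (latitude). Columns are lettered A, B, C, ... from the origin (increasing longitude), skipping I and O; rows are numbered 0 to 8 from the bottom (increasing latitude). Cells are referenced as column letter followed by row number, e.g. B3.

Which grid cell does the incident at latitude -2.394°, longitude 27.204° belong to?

C5

Column index: ⌊(27.204 − 26.152) / 0.373⌋ = ⌊2.820⌋ = 2 → column C
Row offset from origin: ⌊(-2.394 − -4.524) / 0.407⌋ = ⌊5.233⌋ = 5 → row 5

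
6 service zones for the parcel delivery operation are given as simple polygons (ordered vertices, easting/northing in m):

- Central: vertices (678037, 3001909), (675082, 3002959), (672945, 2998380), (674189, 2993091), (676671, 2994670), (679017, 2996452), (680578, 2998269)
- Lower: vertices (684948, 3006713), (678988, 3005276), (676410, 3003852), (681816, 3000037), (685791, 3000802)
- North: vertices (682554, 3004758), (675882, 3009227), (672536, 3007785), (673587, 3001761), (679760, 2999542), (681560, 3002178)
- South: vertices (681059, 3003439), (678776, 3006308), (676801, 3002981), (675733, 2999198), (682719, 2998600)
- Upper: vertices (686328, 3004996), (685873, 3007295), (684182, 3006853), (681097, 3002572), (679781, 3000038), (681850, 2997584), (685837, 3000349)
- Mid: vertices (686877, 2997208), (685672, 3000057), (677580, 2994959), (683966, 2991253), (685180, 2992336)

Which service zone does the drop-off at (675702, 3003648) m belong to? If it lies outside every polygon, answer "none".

Cast a ray rightward from (675702, 3003648). For each polygon, the edges (by vertex number in listed order) whose endpoints lie on opposite sides of northing = 3003648, where each meets that height, and whether that is right or left of the point:
Central: no edge straddles that height → 0 crossings.
Lower: 3–4 at easting≈676699.1 (right), 5–1 at easting≈685385.1 (right) → 2 crossings.
North: 3–4 at easting≈673257.8 (left), 6–1 at easting≈682126.3 (right) → 1 crossing.
South: 1–2 at easting≈680892.7 (right), 2–3 at easting≈677196.9 (right) → 2 crossings.
Upper: 3–4 at easting≈681872.4 (right), 7–1 at easting≈686185.6 (right) → 2 crossings.
Mid: no edge straddles that height → 0 crossings.
Only North has an odd count, so the point is inside North.

North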